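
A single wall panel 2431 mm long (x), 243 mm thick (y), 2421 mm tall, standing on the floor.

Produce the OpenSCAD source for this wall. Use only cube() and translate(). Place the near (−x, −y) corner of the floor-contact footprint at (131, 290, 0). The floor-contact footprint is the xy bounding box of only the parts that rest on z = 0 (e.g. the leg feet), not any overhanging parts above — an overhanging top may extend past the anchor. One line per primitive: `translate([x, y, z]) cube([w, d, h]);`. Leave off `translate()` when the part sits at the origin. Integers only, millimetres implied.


translate([131, 290, 0]) cube([2431, 243, 2421]);


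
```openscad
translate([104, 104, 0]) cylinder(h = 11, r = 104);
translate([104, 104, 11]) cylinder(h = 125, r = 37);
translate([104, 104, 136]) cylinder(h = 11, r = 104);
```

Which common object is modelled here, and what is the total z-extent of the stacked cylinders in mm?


A spool. The overall height is 147 mm.

Three coaxial cylinders, large–small–large — a spool. Two 11 mm flanges and a 125 mm core give 11 + 125 + 11 = 147 mm.


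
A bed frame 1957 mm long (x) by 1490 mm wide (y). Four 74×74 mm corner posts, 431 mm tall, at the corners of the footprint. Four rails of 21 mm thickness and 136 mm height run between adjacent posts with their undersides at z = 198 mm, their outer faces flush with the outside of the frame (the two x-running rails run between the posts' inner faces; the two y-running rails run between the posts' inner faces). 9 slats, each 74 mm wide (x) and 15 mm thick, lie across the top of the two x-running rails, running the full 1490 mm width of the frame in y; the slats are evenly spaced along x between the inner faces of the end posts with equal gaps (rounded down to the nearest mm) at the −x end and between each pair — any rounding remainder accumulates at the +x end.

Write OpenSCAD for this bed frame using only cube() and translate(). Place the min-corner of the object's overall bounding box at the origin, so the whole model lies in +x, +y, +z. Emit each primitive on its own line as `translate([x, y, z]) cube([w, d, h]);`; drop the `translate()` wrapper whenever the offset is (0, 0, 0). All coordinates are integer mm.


cube([74, 74, 431]);
translate([0, 1416, 0]) cube([74, 74, 431]);
translate([1883, 0, 0]) cube([74, 74, 431]);
translate([1883, 1416, 0]) cube([74, 74, 431]);
translate([74, 0, 198]) cube([1809, 21, 136]);
translate([74, 1469, 198]) cube([1809, 21, 136]);
translate([0, 74, 198]) cube([21, 1342, 136]);
translate([1936, 74, 198]) cube([21, 1342, 136]);
translate([188, 0, 334]) cube([74, 1490, 15]);
translate([376, 0, 334]) cube([74, 1490, 15]);
translate([564, 0, 334]) cube([74, 1490, 15]);
translate([752, 0, 334]) cube([74, 1490, 15]);
translate([940, 0, 334]) cube([74, 1490, 15]);
translate([1128, 0, 334]) cube([74, 1490, 15]);
translate([1316, 0, 334]) cube([74, 1490, 15]);
translate([1504, 0, 334]) cube([74, 1490, 15]);
translate([1692, 0, 334]) cube([74, 1490, 15]);


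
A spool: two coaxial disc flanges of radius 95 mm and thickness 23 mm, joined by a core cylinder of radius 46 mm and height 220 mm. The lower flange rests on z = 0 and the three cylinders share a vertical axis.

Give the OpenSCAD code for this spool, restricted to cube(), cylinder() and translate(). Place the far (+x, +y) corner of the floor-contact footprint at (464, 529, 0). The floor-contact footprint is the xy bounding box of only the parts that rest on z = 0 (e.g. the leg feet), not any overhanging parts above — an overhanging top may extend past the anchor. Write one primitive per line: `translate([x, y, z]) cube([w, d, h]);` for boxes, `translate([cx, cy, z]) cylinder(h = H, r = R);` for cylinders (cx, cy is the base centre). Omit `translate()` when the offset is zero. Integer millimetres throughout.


translate([369, 434, 0]) cylinder(h = 23, r = 95);
translate([369, 434, 23]) cylinder(h = 220, r = 46);
translate([369, 434, 243]) cylinder(h = 23, r = 95);


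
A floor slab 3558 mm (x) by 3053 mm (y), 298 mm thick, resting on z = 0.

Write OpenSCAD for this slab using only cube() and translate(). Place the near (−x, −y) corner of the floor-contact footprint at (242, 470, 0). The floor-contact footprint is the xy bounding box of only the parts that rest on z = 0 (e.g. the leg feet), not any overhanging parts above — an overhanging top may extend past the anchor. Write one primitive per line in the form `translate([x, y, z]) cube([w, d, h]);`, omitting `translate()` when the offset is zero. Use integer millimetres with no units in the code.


translate([242, 470, 0]) cube([3558, 3053, 298]);


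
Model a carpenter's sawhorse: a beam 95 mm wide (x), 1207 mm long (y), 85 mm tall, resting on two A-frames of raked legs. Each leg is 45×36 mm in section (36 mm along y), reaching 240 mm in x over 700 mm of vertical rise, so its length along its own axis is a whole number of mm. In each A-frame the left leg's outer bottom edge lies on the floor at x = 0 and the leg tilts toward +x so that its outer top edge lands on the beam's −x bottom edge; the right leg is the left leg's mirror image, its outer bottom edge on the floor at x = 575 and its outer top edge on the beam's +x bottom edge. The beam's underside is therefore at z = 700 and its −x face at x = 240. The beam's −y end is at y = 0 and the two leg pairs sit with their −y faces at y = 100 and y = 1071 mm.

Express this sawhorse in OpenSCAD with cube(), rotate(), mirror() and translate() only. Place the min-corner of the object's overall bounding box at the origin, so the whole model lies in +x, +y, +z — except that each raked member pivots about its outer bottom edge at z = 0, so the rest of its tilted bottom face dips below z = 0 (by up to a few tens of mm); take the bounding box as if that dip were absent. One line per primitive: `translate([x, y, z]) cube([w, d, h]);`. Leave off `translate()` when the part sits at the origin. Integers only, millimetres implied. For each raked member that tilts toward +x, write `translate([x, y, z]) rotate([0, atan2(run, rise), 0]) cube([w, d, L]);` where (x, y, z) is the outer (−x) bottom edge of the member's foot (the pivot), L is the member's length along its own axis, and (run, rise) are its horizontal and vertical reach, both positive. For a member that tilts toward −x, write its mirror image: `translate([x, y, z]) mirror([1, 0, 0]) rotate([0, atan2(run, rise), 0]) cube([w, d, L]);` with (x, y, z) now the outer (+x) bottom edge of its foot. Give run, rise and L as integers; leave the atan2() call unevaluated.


translate([240, 0, 700]) cube([95, 1207, 85]);
translate([0, 100, 0]) rotate([0, atan2(240, 700), 0]) cube([45, 36, 740]);
translate([575, 100, 0]) mirror([1, 0, 0]) rotate([0, atan2(240, 700), 0]) cube([45, 36, 740]);
translate([0, 1071, 0]) rotate([0, atan2(240, 700), 0]) cube([45, 36, 740]);
translate([575, 1071, 0]) mirror([1, 0, 0]) rotate([0, atan2(240, 700), 0]) cube([45, 36, 740]);


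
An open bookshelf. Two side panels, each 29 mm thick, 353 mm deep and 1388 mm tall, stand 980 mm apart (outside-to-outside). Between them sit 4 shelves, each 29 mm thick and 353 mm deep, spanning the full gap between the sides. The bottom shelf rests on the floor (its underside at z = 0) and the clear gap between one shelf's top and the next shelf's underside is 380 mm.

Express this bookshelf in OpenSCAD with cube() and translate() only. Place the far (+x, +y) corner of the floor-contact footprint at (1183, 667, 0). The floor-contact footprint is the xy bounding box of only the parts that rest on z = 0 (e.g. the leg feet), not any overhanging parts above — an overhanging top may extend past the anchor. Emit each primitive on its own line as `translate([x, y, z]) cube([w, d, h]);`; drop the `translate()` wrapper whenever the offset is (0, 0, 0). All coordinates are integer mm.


translate([203, 314, 0]) cube([29, 353, 1388]);
translate([1154, 314, 0]) cube([29, 353, 1388]);
translate([232, 314, 0]) cube([922, 353, 29]);
translate([232, 314, 409]) cube([922, 353, 29]);
translate([232, 314, 818]) cube([922, 353, 29]);
translate([232, 314, 1227]) cube([922, 353, 29]);


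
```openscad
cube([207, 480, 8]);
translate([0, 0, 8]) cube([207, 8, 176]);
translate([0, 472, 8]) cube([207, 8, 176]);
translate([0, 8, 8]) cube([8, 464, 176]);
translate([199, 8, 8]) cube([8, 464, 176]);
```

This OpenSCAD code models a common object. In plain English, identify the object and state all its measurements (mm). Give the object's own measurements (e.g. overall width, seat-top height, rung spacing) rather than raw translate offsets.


An open-topped rectangular box: outside dimensions 207×480×184 mm, with a uniform wall and base thickness of 8 mm. The base is a full 207×480 slab on the floor; four walls sit on top of the base. The front and back walls (the −y and +y sides) span the full width; the two side walls fit between them.


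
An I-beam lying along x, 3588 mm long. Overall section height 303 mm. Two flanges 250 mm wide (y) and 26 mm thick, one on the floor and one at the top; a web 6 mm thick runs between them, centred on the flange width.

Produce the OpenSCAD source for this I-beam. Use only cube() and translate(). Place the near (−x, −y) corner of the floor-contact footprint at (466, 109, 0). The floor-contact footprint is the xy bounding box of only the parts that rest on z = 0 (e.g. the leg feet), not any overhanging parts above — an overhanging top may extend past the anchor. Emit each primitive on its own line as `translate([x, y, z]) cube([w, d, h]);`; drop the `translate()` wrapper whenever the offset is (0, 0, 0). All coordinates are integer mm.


translate([466, 109, 0]) cube([3588, 250, 26]);
translate([466, 231, 26]) cube([3588, 6, 251]);
translate([466, 109, 277]) cube([3588, 250, 26]);


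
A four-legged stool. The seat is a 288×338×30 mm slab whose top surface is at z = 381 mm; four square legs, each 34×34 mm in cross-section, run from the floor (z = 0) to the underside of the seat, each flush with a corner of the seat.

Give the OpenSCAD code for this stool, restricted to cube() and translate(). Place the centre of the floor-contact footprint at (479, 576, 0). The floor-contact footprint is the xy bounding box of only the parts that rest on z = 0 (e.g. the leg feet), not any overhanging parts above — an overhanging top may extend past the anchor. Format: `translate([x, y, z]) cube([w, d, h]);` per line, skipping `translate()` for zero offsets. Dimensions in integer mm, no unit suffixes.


translate([335, 407, 351]) cube([288, 338, 30]);
translate([335, 407, 0]) cube([34, 34, 351]);
translate([589, 407, 0]) cube([34, 34, 351]);
translate([335, 711, 0]) cube([34, 34, 351]);
translate([589, 711, 0]) cube([34, 34, 351]);


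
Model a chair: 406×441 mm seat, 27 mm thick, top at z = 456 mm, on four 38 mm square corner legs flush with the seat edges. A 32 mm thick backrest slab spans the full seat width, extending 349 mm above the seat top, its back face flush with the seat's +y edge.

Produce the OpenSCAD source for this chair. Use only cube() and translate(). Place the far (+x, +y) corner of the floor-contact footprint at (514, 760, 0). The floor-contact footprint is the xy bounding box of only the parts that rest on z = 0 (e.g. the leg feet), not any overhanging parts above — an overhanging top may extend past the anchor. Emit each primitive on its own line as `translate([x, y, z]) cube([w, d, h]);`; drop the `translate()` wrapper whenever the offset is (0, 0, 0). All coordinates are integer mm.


translate([108, 319, 429]) cube([406, 441, 27]);
translate([108, 319, 0]) cube([38, 38, 429]);
translate([476, 319, 0]) cube([38, 38, 429]);
translate([108, 722, 0]) cube([38, 38, 429]);
translate([476, 722, 0]) cube([38, 38, 429]);
translate([108, 728, 456]) cube([406, 32, 349]);


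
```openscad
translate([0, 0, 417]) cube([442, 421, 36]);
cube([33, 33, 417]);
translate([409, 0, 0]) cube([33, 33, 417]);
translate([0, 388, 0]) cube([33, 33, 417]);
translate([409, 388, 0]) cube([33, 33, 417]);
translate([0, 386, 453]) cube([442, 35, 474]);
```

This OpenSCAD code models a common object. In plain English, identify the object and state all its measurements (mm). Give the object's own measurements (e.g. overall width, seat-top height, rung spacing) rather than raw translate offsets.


A chair. The seat is a 442×421×36 mm slab with its top at z = 453 mm, on four 33×33 mm corner legs (flush with the seat edges, standing on z = 0). A flat backrest 35 mm thick, 474 mm tall, spans the full seat width and rises from the seat top along its +y edge, rear face flush with the rear of the seat.


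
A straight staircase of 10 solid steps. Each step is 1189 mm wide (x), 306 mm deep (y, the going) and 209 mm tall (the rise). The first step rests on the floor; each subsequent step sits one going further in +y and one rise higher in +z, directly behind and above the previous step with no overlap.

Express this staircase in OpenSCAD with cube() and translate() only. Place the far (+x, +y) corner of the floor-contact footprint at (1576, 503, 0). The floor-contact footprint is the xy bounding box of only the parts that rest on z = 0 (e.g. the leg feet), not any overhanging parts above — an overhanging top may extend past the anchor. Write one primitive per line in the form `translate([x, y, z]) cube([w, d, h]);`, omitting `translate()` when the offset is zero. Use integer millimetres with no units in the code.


translate([387, 197, 0]) cube([1189, 306, 209]);
translate([387, 503, 209]) cube([1189, 306, 209]);
translate([387, 809, 418]) cube([1189, 306, 209]);
translate([387, 1115, 627]) cube([1189, 306, 209]);
translate([387, 1421, 836]) cube([1189, 306, 209]);
translate([387, 1727, 1045]) cube([1189, 306, 209]);
translate([387, 2033, 1254]) cube([1189, 306, 209]);
translate([387, 2339, 1463]) cube([1189, 306, 209]);
translate([387, 2645, 1672]) cube([1189, 306, 209]);
translate([387, 2951, 1881]) cube([1189, 306, 209]);


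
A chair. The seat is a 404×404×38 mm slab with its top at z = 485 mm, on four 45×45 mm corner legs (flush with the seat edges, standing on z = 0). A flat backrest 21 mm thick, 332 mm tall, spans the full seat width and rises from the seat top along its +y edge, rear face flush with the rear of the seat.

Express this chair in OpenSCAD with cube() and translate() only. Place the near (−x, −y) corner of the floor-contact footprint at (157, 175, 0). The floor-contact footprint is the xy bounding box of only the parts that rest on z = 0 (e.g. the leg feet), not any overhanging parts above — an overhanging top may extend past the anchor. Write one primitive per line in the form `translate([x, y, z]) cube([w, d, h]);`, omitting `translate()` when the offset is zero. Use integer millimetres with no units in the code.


translate([157, 175, 447]) cube([404, 404, 38]);
translate([157, 175, 0]) cube([45, 45, 447]);
translate([516, 175, 0]) cube([45, 45, 447]);
translate([157, 534, 0]) cube([45, 45, 447]);
translate([516, 534, 0]) cube([45, 45, 447]);
translate([157, 558, 485]) cube([404, 21, 332]);


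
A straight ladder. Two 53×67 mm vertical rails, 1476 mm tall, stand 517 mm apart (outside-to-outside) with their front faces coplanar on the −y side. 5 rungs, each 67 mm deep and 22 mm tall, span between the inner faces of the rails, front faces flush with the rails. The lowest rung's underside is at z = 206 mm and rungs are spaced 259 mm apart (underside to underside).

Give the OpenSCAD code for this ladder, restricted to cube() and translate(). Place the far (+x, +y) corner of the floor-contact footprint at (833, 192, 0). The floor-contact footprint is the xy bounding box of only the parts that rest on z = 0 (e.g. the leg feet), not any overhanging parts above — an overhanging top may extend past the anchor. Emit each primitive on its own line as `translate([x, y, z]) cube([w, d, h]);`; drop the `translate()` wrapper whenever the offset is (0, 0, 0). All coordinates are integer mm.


// rung span = 517 - 2*53 = 411
// rung[k] z = 206 + k*259
translate([316, 125, 0]) cube([53, 67, 1476]);
translate([780, 125, 0]) cube([53, 67, 1476]);
translate([369, 125, 206]) cube([411, 67, 22]);
translate([369, 125, 465]) cube([411, 67, 22]);
translate([369, 125, 724]) cube([411, 67, 22]);
translate([369, 125, 983]) cube([411, 67, 22]);
translate([369, 125, 1242]) cube([411, 67, 22]);


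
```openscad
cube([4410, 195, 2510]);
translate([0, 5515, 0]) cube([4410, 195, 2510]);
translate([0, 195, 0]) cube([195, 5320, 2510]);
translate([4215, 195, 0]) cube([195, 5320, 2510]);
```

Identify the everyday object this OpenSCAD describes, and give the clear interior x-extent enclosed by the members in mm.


A house (or room) frame. The interior width is 4020 mm.

Four 2510 mm walls enclosing a rectangle with no floor or roof — a room or house frame. Outside width is 4410 mm and wall thickness is 195 mm, so the interior width is 4410 − 2 × 195 = 4020 mm.


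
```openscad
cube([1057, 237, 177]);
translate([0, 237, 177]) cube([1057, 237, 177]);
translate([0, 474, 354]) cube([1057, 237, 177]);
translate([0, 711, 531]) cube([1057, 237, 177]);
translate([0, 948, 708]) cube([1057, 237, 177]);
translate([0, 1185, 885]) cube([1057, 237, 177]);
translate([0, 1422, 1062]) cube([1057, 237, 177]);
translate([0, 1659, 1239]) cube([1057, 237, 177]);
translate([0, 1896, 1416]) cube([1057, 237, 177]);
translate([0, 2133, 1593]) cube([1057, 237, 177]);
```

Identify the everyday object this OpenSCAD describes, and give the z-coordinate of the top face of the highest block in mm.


A staircase. The total rise is 1770 mm.

10 identical blocks, each offset up and back from the previous — a staircase. Each step is 177 mm tall and there are 10 of them, so the total rise is 10 × 177 = 1770 mm.


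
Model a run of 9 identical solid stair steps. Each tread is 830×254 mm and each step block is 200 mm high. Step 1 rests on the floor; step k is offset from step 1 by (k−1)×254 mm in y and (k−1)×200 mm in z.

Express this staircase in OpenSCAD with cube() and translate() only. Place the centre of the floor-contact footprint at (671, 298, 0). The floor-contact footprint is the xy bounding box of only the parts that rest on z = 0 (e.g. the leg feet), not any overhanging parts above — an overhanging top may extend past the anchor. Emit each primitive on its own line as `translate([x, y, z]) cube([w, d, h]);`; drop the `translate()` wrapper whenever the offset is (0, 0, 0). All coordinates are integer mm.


translate([256, 171, 0]) cube([830, 254, 200]);
translate([256, 425, 200]) cube([830, 254, 200]);
translate([256, 679, 400]) cube([830, 254, 200]);
translate([256, 933, 600]) cube([830, 254, 200]);
translate([256, 1187, 800]) cube([830, 254, 200]);
translate([256, 1441, 1000]) cube([830, 254, 200]);
translate([256, 1695, 1200]) cube([830, 254, 200]);
translate([256, 1949, 1400]) cube([830, 254, 200]);
translate([256, 2203, 1600]) cube([830, 254, 200]);


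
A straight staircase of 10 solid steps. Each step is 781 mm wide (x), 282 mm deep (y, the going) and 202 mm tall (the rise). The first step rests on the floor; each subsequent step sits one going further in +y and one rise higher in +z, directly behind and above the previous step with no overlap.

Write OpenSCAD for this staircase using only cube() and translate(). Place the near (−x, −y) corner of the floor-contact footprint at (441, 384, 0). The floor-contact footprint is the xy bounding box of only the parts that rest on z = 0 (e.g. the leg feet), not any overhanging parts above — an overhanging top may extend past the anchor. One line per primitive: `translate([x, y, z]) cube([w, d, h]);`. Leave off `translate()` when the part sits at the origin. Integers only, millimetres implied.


translate([441, 384, 0]) cube([781, 282, 202]);
translate([441, 666, 202]) cube([781, 282, 202]);
translate([441, 948, 404]) cube([781, 282, 202]);
translate([441, 1230, 606]) cube([781, 282, 202]);
translate([441, 1512, 808]) cube([781, 282, 202]);
translate([441, 1794, 1010]) cube([781, 282, 202]);
translate([441, 2076, 1212]) cube([781, 282, 202]);
translate([441, 2358, 1414]) cube([781, 282, 202]);
translate([441, 2640, 1616]) cube([781, 282, 202]);
translate([441, 2922, 1818]) cube([781, 282, 202]);


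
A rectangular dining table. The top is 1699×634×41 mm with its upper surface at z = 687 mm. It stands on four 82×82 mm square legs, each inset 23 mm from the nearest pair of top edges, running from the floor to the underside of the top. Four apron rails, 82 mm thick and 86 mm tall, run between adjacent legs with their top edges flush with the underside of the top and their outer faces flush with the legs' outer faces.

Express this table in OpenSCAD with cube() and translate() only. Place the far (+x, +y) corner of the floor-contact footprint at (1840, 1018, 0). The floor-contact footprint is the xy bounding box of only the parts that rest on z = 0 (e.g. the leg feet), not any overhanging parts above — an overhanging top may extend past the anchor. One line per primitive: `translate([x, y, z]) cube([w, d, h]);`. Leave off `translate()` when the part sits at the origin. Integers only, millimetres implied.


translate([164, 407, 646]) cube([1699, 634, 41]);
translate([187, 430, 0]) cube([82, 82, 646]);
translate([1758, 430, 0]) cube([82, 82, 646]);
translate([187, 936, 0]) cube([82, 82, 646]);
translate([1758, 936, 0]) cube([82, 82, 646]);
translate([269, 430, 560]) cube([1489, 82, 86]);
translate([269, 936, 560]) cube([1489, 82, 86]);
translate([187, 512, 560]) cube([82, 424, 86]);
translate([1758, 512, 560]) cube([82, 424, 86]);


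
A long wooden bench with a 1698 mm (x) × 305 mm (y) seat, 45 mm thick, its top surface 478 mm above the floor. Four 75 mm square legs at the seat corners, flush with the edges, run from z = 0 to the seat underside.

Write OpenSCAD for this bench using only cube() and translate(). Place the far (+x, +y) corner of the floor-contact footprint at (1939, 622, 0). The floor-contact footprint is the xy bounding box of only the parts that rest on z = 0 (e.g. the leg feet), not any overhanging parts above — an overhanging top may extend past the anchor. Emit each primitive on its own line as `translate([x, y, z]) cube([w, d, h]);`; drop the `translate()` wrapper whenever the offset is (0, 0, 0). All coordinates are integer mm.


// leg_h = 478 − 45 = 433
translate([241, 317, 433]) cube([1698, 305, 45]);
translate([241, 317, 0]) cube([75, 75, 433]);
translate([241, 547, 0]) cube([75, 75, 433]);
translate([1864, 317, 0]) cube([75, 75, 433]);
translate([1864, 547, 0]) cube([75, 75, 433]);


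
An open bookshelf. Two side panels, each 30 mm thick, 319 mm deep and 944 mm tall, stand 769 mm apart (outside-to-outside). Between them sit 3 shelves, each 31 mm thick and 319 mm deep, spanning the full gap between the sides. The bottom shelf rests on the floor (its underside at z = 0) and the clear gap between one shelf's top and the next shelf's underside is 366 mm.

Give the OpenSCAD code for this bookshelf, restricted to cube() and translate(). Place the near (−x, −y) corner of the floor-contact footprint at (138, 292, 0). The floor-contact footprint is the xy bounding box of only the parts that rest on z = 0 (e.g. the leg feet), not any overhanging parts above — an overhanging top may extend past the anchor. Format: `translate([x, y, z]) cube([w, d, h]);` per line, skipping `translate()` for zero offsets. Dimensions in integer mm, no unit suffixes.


translate([138, 292, 0]) cube([30, 319, 944]);
translate([877, 292, 0]) cube([30, 319, 944]);
translate([168, 292, 0]) cube([709, 319, 31]);
translate([168, 292, 397]) cube([709, 319, 31]);
translate([168, 292, 794]) cube([709, 319, 31]);


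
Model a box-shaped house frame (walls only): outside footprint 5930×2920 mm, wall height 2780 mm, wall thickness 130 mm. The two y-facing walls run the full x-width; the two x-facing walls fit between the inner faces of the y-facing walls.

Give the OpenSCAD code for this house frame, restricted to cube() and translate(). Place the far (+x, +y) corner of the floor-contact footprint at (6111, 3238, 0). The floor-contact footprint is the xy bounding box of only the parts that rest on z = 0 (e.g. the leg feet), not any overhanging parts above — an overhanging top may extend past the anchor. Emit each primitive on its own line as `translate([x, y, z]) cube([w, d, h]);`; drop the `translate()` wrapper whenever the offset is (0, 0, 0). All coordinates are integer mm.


translate([181, 318, 0]) cube([5930, 130, 2780]);
translate([181, 3108, 0]) cube([5930, 130, 2780]);
translate([181, 448, 0]) cube([130, 2660, 2780]);
translate([5981, 448, 0]) cube([130, 2660, 2780]);


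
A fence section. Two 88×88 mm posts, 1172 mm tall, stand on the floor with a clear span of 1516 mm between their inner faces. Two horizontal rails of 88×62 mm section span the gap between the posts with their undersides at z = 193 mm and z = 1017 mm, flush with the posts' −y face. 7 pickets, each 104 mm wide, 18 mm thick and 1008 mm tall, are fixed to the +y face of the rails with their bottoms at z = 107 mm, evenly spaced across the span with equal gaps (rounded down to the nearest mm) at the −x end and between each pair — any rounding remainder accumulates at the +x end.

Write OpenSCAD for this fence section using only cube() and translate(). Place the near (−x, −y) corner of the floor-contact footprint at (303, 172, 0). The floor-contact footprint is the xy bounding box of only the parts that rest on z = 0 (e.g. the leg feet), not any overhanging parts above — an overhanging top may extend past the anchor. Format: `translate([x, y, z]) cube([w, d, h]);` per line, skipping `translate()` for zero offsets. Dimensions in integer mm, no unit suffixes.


translate([303, 172, 0]) cube([88, 88, 1172]);
translate([1907, 172, 0]) cube([88, 88, 1172]);
translate([391, 172, 193]) cube([1516, 88, 62]);
translate([391, 172, 1017]) cube([1516, 88, 62]);
translate([489, 260, 107]) cube([104, 18, 1008]);
translate([691, 260, 107]) cube([104, 18, 1008]);
translate([893, 260, 107]) cube([104, 18, 1008]);
translate([1095, 260, 107]) cube([104, 18, 1008]);
translate([1297, 260, 107]) cube([104, 18, 1008]);
translate([1499, 260, 107]) cube([104, 18, 1008]);
translate([1701, 260, 107]) cube([104, 18, 1008]);


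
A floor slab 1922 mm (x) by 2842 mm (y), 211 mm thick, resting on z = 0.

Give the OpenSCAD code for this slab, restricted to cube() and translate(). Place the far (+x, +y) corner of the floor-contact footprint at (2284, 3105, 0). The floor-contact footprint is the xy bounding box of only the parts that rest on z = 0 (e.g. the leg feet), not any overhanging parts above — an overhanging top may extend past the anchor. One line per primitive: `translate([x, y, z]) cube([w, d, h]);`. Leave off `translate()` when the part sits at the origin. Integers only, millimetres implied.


translate([362, 263, 0]) cube([1922, 2842, 211]);


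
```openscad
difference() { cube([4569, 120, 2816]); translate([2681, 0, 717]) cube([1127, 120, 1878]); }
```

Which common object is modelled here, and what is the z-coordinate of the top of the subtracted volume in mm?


A wall with a window opening. The window head height is 2595 mm.

A wall with a rectangular opening subtracted — a window. Sill at z = 717, opening 1878 mm tall, so the head is at 717 + 1878 = 2595 mm.


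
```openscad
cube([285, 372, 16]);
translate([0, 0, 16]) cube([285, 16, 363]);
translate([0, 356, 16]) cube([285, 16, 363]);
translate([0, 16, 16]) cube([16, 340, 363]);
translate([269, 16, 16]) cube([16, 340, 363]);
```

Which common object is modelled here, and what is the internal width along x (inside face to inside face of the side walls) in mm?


An open box. The internal width is 253 mm.

A 285×372 base slab with four walls standing on it — an open box. The base is 285 mm wide and the walls are 16 mm thick, so the internal width is 285 − 2 × 16 = 253 mm.


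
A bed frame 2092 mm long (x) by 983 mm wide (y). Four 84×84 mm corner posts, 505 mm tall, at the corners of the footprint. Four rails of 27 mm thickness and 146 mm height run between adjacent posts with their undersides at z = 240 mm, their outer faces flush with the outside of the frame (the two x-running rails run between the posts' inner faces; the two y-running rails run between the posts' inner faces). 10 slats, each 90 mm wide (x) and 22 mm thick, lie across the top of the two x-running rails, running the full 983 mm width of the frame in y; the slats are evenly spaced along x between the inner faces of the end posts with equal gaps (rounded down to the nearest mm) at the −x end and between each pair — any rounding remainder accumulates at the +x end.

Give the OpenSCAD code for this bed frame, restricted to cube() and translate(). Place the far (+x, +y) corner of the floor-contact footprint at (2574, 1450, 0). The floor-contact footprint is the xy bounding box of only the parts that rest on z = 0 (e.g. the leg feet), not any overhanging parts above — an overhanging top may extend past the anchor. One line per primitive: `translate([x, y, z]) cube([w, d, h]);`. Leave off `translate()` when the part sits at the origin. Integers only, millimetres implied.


translate([482, 467, 0]) cube([84, 84, 505]);
translate([482, 1366, 0]) cube([84, 84, 505]);
translate([2490, 467, 0]) cube([84, 84, 505]);
translate([2490, 1366, 0]) cube([84, 84, 505]);
translate([566, 467, 240]) cube([1924, 27, 146]);
translate([566, 1423, 240]) cube([1924, 27, 146]);
translate([482, 551, 240]) cube([27, 815, 146]);
translate([2547, 551, 240]) cube([27, 815, 146]);
translate([659, 467, 386]) cube([90, 983, 22]);
translate([842, 467, 386]) cube([90, 983, 22]);
translate([1025, 467, 386]) cube([90, 983, 22]);
translate([1208, 467, 386]) cube([90, 983, 22]);
translate([1391, 467, 386]) cube([90, 983, 22]);
translate([1574, 467, 386]) cube([90, 983, 22]);
translate([1757, 467, 386]) cube([90, 983, 22]);
translate([1940, 467, 386]) cube([90, 983, 22]);
translate([2123, 467, 386]) cube([90, 983, 22]);
translate([2306, 467, 386]) cube([90, 983, 22]);


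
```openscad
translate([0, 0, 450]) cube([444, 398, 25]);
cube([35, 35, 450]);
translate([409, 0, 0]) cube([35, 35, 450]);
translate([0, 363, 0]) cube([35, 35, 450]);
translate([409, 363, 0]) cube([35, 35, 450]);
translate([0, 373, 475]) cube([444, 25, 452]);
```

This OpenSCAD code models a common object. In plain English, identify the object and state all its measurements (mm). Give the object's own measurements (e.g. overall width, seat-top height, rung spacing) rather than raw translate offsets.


A chair. The seat is a 444×398×25 mm slab with its top at z = 475 mm, on four 35×35 mm corner legs (flush with the seat edges, standing on z = 0). A flat backrest 25 mm thick, 452 mm tall, spans the full seat width and rises from the seat top along its +y edge, rear face flush with the rear of the seat.


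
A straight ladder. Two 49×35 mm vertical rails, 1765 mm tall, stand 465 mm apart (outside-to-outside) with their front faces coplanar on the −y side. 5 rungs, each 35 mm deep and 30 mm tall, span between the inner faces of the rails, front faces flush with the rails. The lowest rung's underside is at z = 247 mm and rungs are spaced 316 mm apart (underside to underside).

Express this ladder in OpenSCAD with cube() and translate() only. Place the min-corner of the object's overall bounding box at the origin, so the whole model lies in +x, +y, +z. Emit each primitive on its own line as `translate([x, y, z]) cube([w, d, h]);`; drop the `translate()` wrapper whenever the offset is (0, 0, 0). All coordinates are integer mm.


cube([49, 35, 1765]);
translate([416, 0, 0]) cube([49, 35, 1765]);
translate([49, 0, 247]) cube([367, 35, 30]);
translate([49, 0, 563]) cube([367, 35, 30]);
translate([49, 0, 879]) cube([367, 35, 30]);
translate([49, 0, 1195]) cube([367, 35, 30]);
translate([49, 0, 1511]) cube([367, 35, 30]);


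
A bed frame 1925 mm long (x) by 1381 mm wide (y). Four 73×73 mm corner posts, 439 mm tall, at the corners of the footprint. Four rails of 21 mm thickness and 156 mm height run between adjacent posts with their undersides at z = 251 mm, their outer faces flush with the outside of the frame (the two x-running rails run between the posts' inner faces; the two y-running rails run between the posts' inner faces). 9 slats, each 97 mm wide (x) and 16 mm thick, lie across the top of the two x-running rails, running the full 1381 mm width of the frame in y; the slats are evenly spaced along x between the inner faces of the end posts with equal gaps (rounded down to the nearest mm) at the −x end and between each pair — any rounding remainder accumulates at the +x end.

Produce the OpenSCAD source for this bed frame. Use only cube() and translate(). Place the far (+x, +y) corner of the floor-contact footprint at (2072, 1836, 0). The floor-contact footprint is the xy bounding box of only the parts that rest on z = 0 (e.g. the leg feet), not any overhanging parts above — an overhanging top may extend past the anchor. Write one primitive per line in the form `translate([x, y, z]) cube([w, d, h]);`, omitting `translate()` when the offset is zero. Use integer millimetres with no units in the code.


translate([147, 455, 0]) cube([73, 73, 439]);
translate([147, 1763, 0]) cube([73, 73, 439]);
translate([1999, 455, 0]) cube([73, 73, 439]);
translate([1999, 1763, 0]) cube([73, 73, 439]);
translate([220, 455, 251]) cube([1779, 21, 156]);
translate([220, 1815, 251]) cube([1779, 21, 156]);
translate([147, 528, 251]) cube([21, 1235, 156]);
translate([2051, 528, 251]) cube([21, 1235, 156]);
translate([310, 455, 407]) cube([97, 1381, 16]);
translate([497, 455, 407]) cube([97, 1381, 16]);
translate([684, 455, 407]) cube([97, 1381, 16]);
translate([871, 455, 407]) cube([97, 1381, 16]);
translate([1058, 455, 407]) cube([97, 1381, 16]);
translate([1245, 455, 407]) cube([97, 1381, 16]);
translate([1432, 455, 407]) cube([97, 1381, 16]);
translate([1619, 455, 407]) cube([97, 1381, 16]);
translate([1806, 455, 407]) cube([97, 1381, 16]);


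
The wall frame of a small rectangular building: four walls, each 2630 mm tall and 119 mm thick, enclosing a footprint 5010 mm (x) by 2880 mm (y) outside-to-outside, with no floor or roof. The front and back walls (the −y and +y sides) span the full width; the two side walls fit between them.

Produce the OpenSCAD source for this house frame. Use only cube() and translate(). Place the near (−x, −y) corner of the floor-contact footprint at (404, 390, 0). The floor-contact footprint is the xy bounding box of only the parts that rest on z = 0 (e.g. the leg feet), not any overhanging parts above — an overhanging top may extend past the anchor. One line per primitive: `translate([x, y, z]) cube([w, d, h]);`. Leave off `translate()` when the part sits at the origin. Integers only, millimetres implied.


translate([404, 390, 0]) cube([5010, 119, 2630]);
translate([404, 3151, 0]) cube([5010, 119, 2630]);
translate([404, 509, 0]) cube([119, 2642, 2630]);
translate([5295, 509, 0]) cube([119, 2642, 2630]);


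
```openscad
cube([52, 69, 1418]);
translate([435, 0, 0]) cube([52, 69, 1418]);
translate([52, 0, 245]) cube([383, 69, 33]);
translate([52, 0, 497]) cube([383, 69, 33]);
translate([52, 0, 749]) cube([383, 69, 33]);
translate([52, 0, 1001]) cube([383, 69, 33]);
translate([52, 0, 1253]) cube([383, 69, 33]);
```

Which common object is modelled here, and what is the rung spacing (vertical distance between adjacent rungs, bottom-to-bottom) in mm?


A ladder. The rung spacing is 252 mm.

Two tall 52×69 posts with 5 short bars between them — a ladder. Adjacent rungs sit at z = 245 and z = 497, so the spacing is 497 − 245 = 252 mm.


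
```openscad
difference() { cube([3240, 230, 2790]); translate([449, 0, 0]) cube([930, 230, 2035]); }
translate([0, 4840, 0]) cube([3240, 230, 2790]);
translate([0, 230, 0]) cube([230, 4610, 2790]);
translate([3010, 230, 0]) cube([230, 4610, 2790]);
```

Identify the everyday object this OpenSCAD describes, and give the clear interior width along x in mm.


A single room. The interior width is 2780 mm.

Four walls enclosing a rectangle with a door in the front wall — a room. Outside width 3240 minus two 230 mm walls gives 2780 mm.


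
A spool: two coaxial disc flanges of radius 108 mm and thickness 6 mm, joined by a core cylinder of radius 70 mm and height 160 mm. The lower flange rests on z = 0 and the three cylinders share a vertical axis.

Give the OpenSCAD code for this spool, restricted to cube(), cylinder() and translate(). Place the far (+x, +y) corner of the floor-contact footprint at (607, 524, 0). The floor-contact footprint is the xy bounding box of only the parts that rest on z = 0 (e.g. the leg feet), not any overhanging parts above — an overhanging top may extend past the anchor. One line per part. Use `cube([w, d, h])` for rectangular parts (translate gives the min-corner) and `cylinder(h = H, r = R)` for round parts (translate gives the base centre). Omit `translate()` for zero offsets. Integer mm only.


translate([499, 416, 0]) cylinder(h = 6, r = 108);
translate([499, 416, 6]) cylinder(h = 160, r = 70);
translate([499, 416, 166]) cylinder(h = 6, r = 108);


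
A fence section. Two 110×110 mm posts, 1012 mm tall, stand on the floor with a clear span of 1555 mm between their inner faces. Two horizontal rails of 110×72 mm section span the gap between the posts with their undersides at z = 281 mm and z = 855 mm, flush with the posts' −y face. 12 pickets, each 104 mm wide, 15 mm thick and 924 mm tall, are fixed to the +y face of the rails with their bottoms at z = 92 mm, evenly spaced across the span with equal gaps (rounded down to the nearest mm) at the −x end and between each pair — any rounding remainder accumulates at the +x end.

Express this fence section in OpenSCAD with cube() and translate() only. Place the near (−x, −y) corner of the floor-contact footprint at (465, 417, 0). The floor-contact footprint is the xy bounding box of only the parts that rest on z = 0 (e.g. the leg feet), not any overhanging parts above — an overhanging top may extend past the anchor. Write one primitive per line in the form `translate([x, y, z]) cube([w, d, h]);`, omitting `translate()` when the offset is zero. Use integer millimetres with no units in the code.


translate([465, 417, 0]) cube([110, 110, 1012]);
translate([2130, 417, 0]) cube([110, 110, 1012]);
translate([575, 417, 281]) cube([1555, 110, 72]);
translate([575, 417, 855]) cube([1555, 110, 72]);
translate([598, 527, 92]) cube([104, 15, 924]);
translate([725, 527, 92]) cube([104, 15, 924]);
translate([852, 527, 92]) cube([104, 15, 924]);
translate([979, 527, 92]) cube([104, 15, 924]);
translate([1106, 527, 92]) cube([104, 15, 924]);
translate([1233, 527, 92]) cube([104, 15, 924]);
translate([1360, 527, 92]) cube([104, 15, 924]);
translate([1487, 527, 92]) cube([104, 15, 924]);
translate([1614, 527, 92]) cube([104, 15, 924]);
translate([1741, 527, 92]) cube([104, 15, 924]);
translate([1868, 527, 92]) cube([104, 15, 924]);
translate([1995, 527, 92]) cube([104, 15, 924]);


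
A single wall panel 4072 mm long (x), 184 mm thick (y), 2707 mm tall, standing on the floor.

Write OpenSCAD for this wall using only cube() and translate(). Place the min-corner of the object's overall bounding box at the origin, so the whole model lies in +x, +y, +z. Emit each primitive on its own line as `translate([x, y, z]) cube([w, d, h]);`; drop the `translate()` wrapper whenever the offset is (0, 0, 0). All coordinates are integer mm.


cube([4072, 184, 2707]);


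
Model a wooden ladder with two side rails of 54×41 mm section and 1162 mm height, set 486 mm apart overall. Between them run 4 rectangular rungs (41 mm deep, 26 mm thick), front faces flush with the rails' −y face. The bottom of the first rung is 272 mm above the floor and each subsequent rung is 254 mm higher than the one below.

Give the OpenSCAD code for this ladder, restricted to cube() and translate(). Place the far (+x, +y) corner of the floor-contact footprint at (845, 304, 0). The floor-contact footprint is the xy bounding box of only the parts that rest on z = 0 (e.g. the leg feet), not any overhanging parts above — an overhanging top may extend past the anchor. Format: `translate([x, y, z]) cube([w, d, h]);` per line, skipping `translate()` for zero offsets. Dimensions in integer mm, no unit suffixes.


translate([359, 263, 0]) cube([54, 41, 1162]);
translate([791, 263, 0]) cube([54, 41, 1162]);
translate([413, 263, 272]) cube([378, 41, 26]);
translate([413, 263, 526]) cube([378, 41, 26]);
translate([413, 263, 780]) cube([378, 41, 26]);
translate([413, 263, 1034]) cube([378, 41, 26]);
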